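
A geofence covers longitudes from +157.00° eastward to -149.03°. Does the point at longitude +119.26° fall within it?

No

Band width going east from +157.00° to -149.03°: ((-149.03 − 157.00) mod 360) = 53.97°.
Offset of +119.26° east of the west edge: ((119.26 − 157.00) mod 360) = 322.26°.
322.26° > 53.97° ⇒ outside.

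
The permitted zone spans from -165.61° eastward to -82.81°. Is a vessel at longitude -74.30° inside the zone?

Band width going east from -165.61° to -82.81°: ((-82.81 − -165.61) mod 360) = 82.80°.
Offset of -74.30° east of the west edge: ((-74.30 − -165.61) mod 360) = 91.31°.
91.31° > 82.80° ⇒ outside.

No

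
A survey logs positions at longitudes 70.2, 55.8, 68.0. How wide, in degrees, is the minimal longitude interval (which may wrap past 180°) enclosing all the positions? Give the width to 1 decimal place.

Sort the longitudes: +55.8°, +68.0°, +70.2°.
Eastward gaps between consecutive values (wrapping around): 12.2°, 2.2°, 345.6°.
Largest gap = 345.6° ⇒ minimal covering band is its complement: 360° − 345.6° = 14.4°.
Band runs from +55.8° eastward to +70.2°.

14.4°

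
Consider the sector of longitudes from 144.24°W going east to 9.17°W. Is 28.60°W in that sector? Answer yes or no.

Yes

Band width going east from -144.24° to -9.17°: ((-9.17 − -144.24) mod 360) = 135.07°.
Offset of -28.60° east of the west edge: ((-28.60 − -144.24) mod 360) = 115.64°.
115.64° ≤ 135.07° ⇒ inside.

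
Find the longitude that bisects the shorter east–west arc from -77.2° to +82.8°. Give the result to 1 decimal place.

+2.8°

Signed shortest Δλ from -77.2° to +82.8° is +160.0°.
Midpoint longitude = -77.2° + (+160.0°)/2 = -77.2° + 80.0° = +2.8°.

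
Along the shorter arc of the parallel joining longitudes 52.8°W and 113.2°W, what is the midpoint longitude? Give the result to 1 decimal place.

83.0°W

Signed shortest Δλ from -52.8° to -113.2° is -60.4°.
Midpoint longitude = -52.8° + (-60.4°)/2 = -52.8° − 30.2° = -83.0°.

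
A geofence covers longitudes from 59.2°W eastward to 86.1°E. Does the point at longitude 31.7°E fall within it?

Yes

Band width going east from -59.2° to +86.1°: ((86.1 − -59.2) mod 360) = 145.3°.
Offset of +31.7° east of the west edge: ((31.7 − -59.2) mod 360) = 90.9°.
90.9° ≤ 145.3° ⇒ inside.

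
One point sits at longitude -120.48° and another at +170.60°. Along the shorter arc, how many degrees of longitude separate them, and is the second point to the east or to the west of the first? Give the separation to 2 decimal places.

Raw difference: 170.60 − -120.48 = 291.08°.
Normalise into (−180°, 180°]: 291.08° − 360° = -68.92°.
Negative ⇒ the second point lies to the west; separation 68.92°.

68.92° west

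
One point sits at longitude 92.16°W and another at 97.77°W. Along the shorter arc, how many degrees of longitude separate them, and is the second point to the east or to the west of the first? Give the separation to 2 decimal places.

5.61° west

Raw difference: -97.77 − -92.16 = -5.61°.
Normalise into (−180°, 180°]: -5.61° stays -5.61°.
Negative ⇒ the second point lies to the west; separation 5.61°.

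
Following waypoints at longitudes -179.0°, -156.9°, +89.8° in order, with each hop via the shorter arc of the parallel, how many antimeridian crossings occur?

1

Leg 1: -179.0° → -156.9°, shortest Δλ = 22.1° (east) — does not cross 180°.
Leg 2: -156.9° → +89.8°, shortest Δλ = -113.3° (west) — crosses 180°.
Total crossings: 1.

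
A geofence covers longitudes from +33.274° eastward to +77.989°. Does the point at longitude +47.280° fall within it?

Yes

Band width going east from +33.274° to +77.989°: ((77.989 − 33.274) mod 360) = 44.715°.
Offset of +47.280° east of the west edge: ((47.280 − 33.274) mod 360) = 14.006°.
14.006° ≤ 44.715° ⇒ inside.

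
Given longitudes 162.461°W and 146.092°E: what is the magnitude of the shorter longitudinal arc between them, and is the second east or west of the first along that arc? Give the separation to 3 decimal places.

51.447° west

Raw difference: 146.092 − -162.461 = 308.553°.
Normalise into (−180°, 180°]: 308.553° − 360° = -51.447°.
Negative ⇒ the second point lies to the west; separation 51.447°.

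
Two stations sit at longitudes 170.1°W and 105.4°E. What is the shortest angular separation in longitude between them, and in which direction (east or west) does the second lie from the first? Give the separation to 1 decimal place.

Raw difference: 105.4 − -170.1 = 275.5°.
Normalise into (−180°, 180°]: 275.5° − 360° = -84.5°.
Negative ⇒ the second point lies to the west; separation 84.5°.

84.5° west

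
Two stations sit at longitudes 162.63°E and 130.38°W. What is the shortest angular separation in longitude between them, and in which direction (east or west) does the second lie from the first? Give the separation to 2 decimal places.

66.99° east

Raw difference: -130.38 − 162.63 = -293.01°.
Normalise into (−180°, 180°]: -293.01° + 360° = 66.99°.
Positive ⇒ the second point lies to the east; separation 66.99°.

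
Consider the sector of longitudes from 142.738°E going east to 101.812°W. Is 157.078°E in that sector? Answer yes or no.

Band width going east from +142.738° to -101.812°: ((-101.812 − 142.738) mod 360) = 115.450°.
Offset of +157.078° east of the west edge: ((157.078 − 142.738) mod 360) = 14.340°.
14.340° ≤ 115.450° ⇒ inside.

Yes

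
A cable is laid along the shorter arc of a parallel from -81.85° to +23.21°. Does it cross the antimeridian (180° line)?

Signed shortest Δλ = ((23.21 − -81.85 + 180) mod 360) − 180 = 105.06°.
Going east by 105.06° from -81.85° reaches +23.21° without touching 180°.

No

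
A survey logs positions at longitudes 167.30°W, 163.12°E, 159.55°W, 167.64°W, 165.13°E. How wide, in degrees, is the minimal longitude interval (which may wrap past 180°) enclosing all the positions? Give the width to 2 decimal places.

37.33°

Sort the longitudes: -167.64°, -167.30°, -159.55°, +163.12°, +165.13°.
Eastward gaps between consecutive values (wrapping around): 0.34°, 7.75°, 322.67°, 2.01°, 27.23°.
Largest gap = 322.67° ⇒ minimal covering band is its complement: 360° − 322.67° = 37.33°.
Band runs from +163.12° eastward to -159.55°, crossing the antimeridian.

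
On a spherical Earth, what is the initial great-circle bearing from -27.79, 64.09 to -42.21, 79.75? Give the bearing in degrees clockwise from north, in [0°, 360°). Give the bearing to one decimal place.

142.6°

Δλ = 79.75 − 64.09 = 15.66°.
θ = atan2( sin Δλ · cos φ₂ , cos φ₁ · sin φ₂ − sin φ₁ · cos φ₂ · cos Δλ )
  = atan2(0.19993, -0.26185) = 142.637° → normalised to [0°, 360°): 142.637°.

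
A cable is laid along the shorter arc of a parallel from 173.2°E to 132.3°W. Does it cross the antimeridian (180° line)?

Naïve |-132.3 − 173.2| = 305.5° > 180°, so the shorter arc goes the other way round — across 180°.
Signed shortest Δλ = ((-132.3 − 173.2 + 180) mod 360) − 180 = 54.5°.
Going east by 54.5° from +173.2° passes through 180° before reaching -132.3°.

Yes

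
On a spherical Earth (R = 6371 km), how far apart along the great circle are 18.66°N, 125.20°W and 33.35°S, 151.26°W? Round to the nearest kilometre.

6411 km

Δλ = -151.26 − -125.20 = -26.06°.
Δφ = -33.35 − 18.66 = -52.01°.
a = sin²(Δφ/2) + cos φ₁ · cos φ₂ · sin²(Δλ/2) = 0.232468.
c = 2·atan2(√a, √(1−a)) = 1.00621 rad → d = 6371·c ≈ 6410.58 km.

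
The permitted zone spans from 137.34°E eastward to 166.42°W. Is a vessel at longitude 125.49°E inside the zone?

No

Band width going east from +137.34° to -166.42°: ((-166.42 − 137.34) mod 360) = 56.24°.
Offset of +125.49° east of the west edge: ((125.49 − 137.34) mod 360) = 348.15°.
348.15° > 56.24° ⇒ outside.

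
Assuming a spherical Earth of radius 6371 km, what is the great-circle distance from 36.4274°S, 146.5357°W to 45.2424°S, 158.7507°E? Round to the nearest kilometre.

Δλ = 158.7507 − -146.5357 = 305.2864°; wrapped into (−180°, 180°]: -54.7136°.
Δφ = -45.2424 − -36.4274 = -8.8150°.
a = sin²(Δφ/2) + cos φ₁ · cos φ₂ · sin²(Δλ/2) = 0.125540.
c = 2·atan2(√a, √(1−a)) = 0.72436 rad → d = 6371·c ≈ 4614.92 km.

4615 km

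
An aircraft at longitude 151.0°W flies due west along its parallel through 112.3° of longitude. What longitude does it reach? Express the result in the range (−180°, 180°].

96.7°E

Start at -151.0°; shift −112.3° → -263.3°.
-263.3° lies outside (−180°, 180°]; add 360° → +96.7°.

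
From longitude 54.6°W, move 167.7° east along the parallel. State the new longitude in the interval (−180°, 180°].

113.1°E

Start at -54.6°; shift +167.7° → +113.1°.
+113.1° already lies in (−180°, 180°].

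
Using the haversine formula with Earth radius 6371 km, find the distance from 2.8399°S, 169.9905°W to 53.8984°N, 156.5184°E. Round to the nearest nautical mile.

Δλ = 156.5184 − -169.9905 = 326.5089°; wrapped into (−180°, 180°]: -33.4911°.
Δφ = 53.8984 − -2.8399 = 56.7383°.
a = sin²(Δφ/2) + cos φ₁ · cos φ₂ · sin²(Δλ/2) = 0.274621.
c = 2·atan2(√a, √(1−a)) = 1.10318 rad → d = 6371·c ≈ 7028.38 km ≈ 3795.02 nmi.

3795 nmi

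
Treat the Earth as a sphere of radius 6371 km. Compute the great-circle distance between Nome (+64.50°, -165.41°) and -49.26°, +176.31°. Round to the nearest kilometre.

Δλ = 176.31 − -165.41 = 341.72°; wrapped into (−180°, 180°]: -18.28°.
Δφ = -49.26 − 64.50 = -113.76°.
a = sin²(Δφ/2) + cos φ₁ · cos φ₂ · sin²(Δλ/2) = 0.708543.
c = 2·atan2(√a, √(1−a)) = 2.00103 rad → d = 6371·c ≈ 12748.58 km.

12749 km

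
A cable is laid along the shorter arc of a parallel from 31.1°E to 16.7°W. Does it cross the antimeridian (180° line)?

No

Signed shortest Δλ = ((-16.7 − 31.1 + 180) mod 360) − 180 = -47.8°.
Going west by 47.8° from +31.1° reaches -16.7° without touching 180°.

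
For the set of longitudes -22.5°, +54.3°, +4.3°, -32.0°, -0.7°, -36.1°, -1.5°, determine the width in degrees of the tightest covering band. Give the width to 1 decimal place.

90.4°

Sort the longitudes: -36.1°, -32.0°, -22.5°, -1.5°, -0.7°, +4.3°, +54.3°.
Eastward gaps between consecutive values (wrapping around): 4.1°, 9.5°, 21.0°, 0.8°, 5.0°, 50.0°, 269.6°.
Largest gap = 269.6° ⇒ minimal covering band is its complement: 360° − 269.6° = 90.4°.
Band runs from -36.1° eastward to +54.3°.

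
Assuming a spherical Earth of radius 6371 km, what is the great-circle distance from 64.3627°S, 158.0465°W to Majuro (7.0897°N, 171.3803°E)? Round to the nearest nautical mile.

4505 nmi

Δλ = 171.3803 − -158.0465 = 329.4268°; wrapped into (−180°, 180°]: -30.5732°.
Δφ = 7.0897 − -64.3627 = 71.4524°.
a = sin²(Δφ/2) + cos φ₁ · cos φ₂ · sin²(Δλ/2) = 0.370799.
c = 2·atan2(√a, √(1−a)) = 1.30943 rad → d = 6371·c ≈ 8342.37 km ≈ 4504.52 nmi.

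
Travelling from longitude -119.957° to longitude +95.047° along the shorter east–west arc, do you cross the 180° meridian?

Naïve |95.047 − -119.957| = 215.004° > 180°, so the shorter arc goes the other way round — across 180°.
Signed shortest Δλ = ((95.047 − -119.957 + 180) mod 360) − 180 = -144.996°.
Going west by 144.996° from -119.957° passes through 180° before reaching +95.047°.

Yes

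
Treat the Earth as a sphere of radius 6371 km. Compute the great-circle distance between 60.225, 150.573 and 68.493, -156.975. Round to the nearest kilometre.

Δλ = -156.975 − 150.573 = -307.548°; wrapped into (−180°, 180°]: 52.452°.
Δφ = 68.493 − 60.225 = 8.268°.
a = sin²(Δφ/2) + cos φ₁ · cos φ₂ · sin²(Δλ/2) = 0.040751.
c = 2·atan2(√a, √(1−a)) = 0.40653 rad → d = 6371·c ≈ 2590.00 km.

2590 km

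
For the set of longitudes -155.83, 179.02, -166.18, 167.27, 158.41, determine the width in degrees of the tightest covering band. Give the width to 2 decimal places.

45.76°

Sort the longitudes: -166.18°, -155.83°, +158.41°, +167.27°, +179.02°.
Eastward gaps between consecutive values (wrapping around): 10.35°, 314.24°, 8.86°, 11.75°, 14.80°.
Largest gap = 314.24° ⇒ minimal covering band is its complement: 360° − 314.24° = 45.76°.
Band runs from +158.41° eastward to -155.83°, crossing the antimeridian.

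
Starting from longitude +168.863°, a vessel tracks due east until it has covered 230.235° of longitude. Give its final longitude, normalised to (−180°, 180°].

+39.098°

Start at +168.863°; shift +230.235° → +399.098°.
+399.098° lies outside (−180°, 180°]; subtract 360° → +39.098°.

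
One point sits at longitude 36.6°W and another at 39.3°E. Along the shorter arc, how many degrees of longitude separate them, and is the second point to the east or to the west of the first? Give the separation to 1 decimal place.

75.9° east

Raw difference: 39.3 − -36.6 = 75.9°.
Normalise into (−180°, 180°]: 75.9° stays 75.9°.
Positive ⇒ the second point lies to the east; separation 75.9°.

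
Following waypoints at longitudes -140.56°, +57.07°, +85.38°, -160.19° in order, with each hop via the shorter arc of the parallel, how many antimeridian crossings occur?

Leg 1: -140.56° → +57.07°, shortest Δλ = -162.37° (west) — crosses 180°.
Leg 2: +57.07° → +85.38°, shortest Δλ = 28.31° (east) — does not cross 180°.
Leg 3: +85.38° → -160.19°, shortest Δλ = 114.43° (east) — crosses 180°.
Total crossings: 2.

2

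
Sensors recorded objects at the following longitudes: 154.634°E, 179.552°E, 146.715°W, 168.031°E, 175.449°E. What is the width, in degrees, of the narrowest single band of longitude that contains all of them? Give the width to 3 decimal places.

Sort the longitudes: -146.715°, +154.634°, +168.031°, +175.449°, +179.552°.
Eastward gaps between consecutive values (wrapping around): 301.349°, 13.397°, 7.418°, 4.103°, 33.733°.
Largest gap = 301.349° ⇒ minimal covering band is its complement: 360° − 301.349° = 58.651°.
Band runs from +154.634° eastward to -146.715°, crossing the antimeridian.

58.651°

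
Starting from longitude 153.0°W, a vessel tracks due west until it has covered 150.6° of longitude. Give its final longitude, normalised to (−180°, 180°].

Start at -153.0°; shift −150.6° → -303.6°.
-303.6° lies outside (−180°, 180°]; add 360° → +56.4°.

56.4°E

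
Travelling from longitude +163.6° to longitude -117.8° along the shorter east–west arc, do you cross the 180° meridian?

Naïve |-117.8 − 163.6| = 281.4° > 180°, so the shorter arc goes the other way round — across 180°.
Signed shortest Δλ = ((-117.8 − 163.6 + 180) mod 360) − 180 = 78.6°.
Going east by 78.6° from +163.6° passes through 180° before reaching -117.8°.

Yes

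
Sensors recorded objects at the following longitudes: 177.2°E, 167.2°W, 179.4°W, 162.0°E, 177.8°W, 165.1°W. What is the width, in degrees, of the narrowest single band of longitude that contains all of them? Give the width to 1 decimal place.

Sort the longitudes: -179.4°, -177.8°, -167.2°, -165.1°, +162.0°, +177.2°.
Eastward gaps between consecutive values (wrapping around): 1.6°, 10.6°, 2.1°, 327.1°, 15.2°, 3.4°.
Largest gap = 327.1° ⇒ minimal covering band is its complement: 360° − 327.1° = 32.9°.
Band runs from +162.0° eastward to -165.1°, crossing the antimeridian.

32.9°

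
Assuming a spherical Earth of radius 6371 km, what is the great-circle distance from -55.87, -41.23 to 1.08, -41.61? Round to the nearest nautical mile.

Δλ = -41.61 − -41.23 = -0.38°.
Δφ = 1.08 − -55.87 = 56.95°.
a = sin²(Δφ/2) + cos φ₁ · cos φ₂ · sin²(Δλ/2) = 0.227321.
c = 2·atan2(√a, √(1−a)) = 0.99398 rad → d = 6371·c ≈ 6332.64 km ≈ 3419.35 nmi.

3419 nmi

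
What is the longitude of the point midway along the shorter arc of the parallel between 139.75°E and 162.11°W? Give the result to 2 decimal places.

Signed shortest Δλ from +139.75° to -162.11° is +58.14°.
Midpoint longitude = +139.75° + (+58.14°)/2 = +139.75° + 29.07° = +168.82°.
(The naïve average (+139.75 + -162.11)/2 = -11.18° is on the wrong side of the globe.)

168.82°E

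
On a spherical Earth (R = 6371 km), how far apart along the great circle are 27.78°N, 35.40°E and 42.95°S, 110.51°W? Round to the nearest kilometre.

16527 km

Δλ = -110.51 − 35.40 = -145.91°.
Δφ = -42.95 − 27.78 = -70.73°.
a = sin²(Δφ/2) + cos φ₁ · cos φ₂ · sin²(Δλ/2) = 0.926936.
c = 2·atan2(√a, √(1−a)) = 2.59417 rad → d = 6371·c ≈ 16527.49 km.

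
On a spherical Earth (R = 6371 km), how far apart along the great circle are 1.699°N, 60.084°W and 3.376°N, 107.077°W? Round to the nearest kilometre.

Δλ = -107.077 − -60.084 = -46.993°.
Δφ = 3.376 − 1.699 = 1.677°.
a = sin²(Δφ/2) + cos φ₁ · cos φ₂ · sin²(Δλ/2) = 0.158825.
c = 2·atan2(√a, √(1−a)) = 0.81982 rad → d = 6371·c ≈ 5223.09 km.

5223 km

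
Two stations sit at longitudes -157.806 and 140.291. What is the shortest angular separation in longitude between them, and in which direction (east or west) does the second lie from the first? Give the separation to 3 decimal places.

Raw difference: 140.291 − -157.806 = 298.097°.
Normalise into (−180°, 180°]: 298.097° − 360° = -61.903°.
Negative ⇒ the second point lies to the west; separation 61.903°.

61.903° west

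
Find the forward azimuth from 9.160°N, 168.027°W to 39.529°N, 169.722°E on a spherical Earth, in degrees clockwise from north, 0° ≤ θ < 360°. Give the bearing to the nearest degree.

Δλ = 169.722 − -168.027 = 337.749°; wrapped into (−180°, 180°]: -22.251°.
θ = atan2( sin Δλ · cos φ₂ , cos φ₁ · sin φ₂ − sin φ₁ · cos φ₂ · cos Δλ )
  = atan2(-0.29207, 0.51471) = -29.572° → normalised to [0°, 360°): 330.428°.

330°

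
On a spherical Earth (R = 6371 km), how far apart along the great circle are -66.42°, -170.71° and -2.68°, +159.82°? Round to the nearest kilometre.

7450 km

Δλ = 159.82 − -170.71 = 330.53°; wrapped into (−180°, 180°]: -29.47°.
Δφ = -2.68 − -66.42 = 63.74°.
a = sin²(Δφ/2) + cos φ₁ · cos φ₂ · sin²(Δλ/2) = 0.304628.
c = 2·atan2(√a, √(1−a)) = 1.16936 rad → d = 6371·c ≈ 7449.98 km.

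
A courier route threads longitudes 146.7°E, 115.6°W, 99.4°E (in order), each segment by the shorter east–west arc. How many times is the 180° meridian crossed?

Leg 1: +146.7° → -115.6°, shortest Δλ = 97.7° (east) — crosses 180°.
Leg 2: -115.6° → +99.4°, shortest Δλ = -145.0° (west) — crosses 180°.
Total crossings: 2.

2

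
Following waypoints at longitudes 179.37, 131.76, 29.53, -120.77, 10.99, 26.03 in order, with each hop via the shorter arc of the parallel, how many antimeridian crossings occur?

Leg 1: +179.37° → +131.76°, shortest Δλ = -47.61° (west) — does not cross 180°.
Leg 2: +131.76° → +29.53°, shortest Δλ = -102.23° (west) — does not cross 180°.
Leg 3: +29.53° → -120.77°, shortest Δλ = -150.3° (west) — does not cross 180°.
Leg 4: -120.77° → +10.99°, shortest Δλ = 131.76° (east) — does not cross 180°.
Leg 5: +10.99° → +26.03°, shortest Δλ = 15.04° (east) — does not cross 180°.
Total crossings: 0.

0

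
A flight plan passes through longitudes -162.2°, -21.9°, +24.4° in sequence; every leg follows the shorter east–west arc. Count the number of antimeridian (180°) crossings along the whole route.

Leg 1: -162.2° → -21.9°, shortest Δλ = 140.3° (east) — does not cross 180°.
Leg 2: -21.9° → +24.4°, shortest Δλ = 46.3° (east) — does not cross 180°.
Total crossings: 0.

0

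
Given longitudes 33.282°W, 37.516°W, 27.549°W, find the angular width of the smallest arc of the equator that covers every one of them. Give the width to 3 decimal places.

9.967°

Sort the longitudes: -37.516°, -33.282°, -27.549°.
Eastward gaps between consecutive values (wrapping around): 4.234°, 5.733°, 350.033°.
Largest gap = 350.033° ⇒ minimal covering band is its complement: 360° − 350.033° = 9.967°.
Band runs from -37.516° eastward to -27.549°.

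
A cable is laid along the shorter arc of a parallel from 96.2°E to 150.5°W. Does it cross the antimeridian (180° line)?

Naïve |-150.5 − 96.2| = 246.7° > 180°, so the shorter arc goes the other way round — across 180°.
Signed shortest Δλ = ((-150.5 − 96.2 + 180) mod 360) − 180 = 113.3°.
Going east by 113.3° from +96.2° passes through 180° before reaching -150.5°.

Yes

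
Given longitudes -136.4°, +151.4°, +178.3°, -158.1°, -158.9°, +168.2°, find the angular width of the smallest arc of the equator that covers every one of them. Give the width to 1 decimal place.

Sort the longitudes: -158.9°, -158.1°, -136.4°, +151.4°, +168.2°, +178.3°.
Eastward gaps between consecutive values (wrapping around): 0.8°, 21.7°, 287.8°, 16.8°, 10.1°, 22.8°.
Largest gap = 287.8° ⇒ minimal covering band is its complement: 360° − 287.8° = 72.2°.
Band runs from +151.4° eastward to -136.4°, crossing the antimeridian.

72.2°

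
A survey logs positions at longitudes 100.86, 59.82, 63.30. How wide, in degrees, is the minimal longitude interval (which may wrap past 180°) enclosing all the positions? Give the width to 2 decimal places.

41.04°

Sort the longitudes: +59.82°, +63.30°, +100.86°.
Eastward gaps between consecutive values (wrapping around): 3.48°, 37.56°, 318.96°.
Largest gap = 318.96° ⇒ minimal covering band is its complement: 360° − 318.96° = 41.04°.
Band runs from +59.82° eastward to +100.86°.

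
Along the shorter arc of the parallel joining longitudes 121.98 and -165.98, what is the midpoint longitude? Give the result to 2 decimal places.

Signed shortest Δλ from +121.98° to -165.98° is +72.04°.
Midpoint longitude = +121.98° + (+72.04°)/2 = +121.98° + 36.02° = +158.00°.
(The naïve average (+121.98 + -165.98)/2 = -22.0° is on the wrong side of the globe.)

+158.00°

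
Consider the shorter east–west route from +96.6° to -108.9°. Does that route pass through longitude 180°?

Yes

Naïve |-108.9 − 96.6| = 205.5° > 180°, so the shorter arc goes the other way round — across 180°.
Signed shortest Δλ = ((-108.9 − 96.6 + 180) mod 360) − 180 = 154.5°.
Going east by 154.5° from +96.6° passes through 180° before reaching -108.9°.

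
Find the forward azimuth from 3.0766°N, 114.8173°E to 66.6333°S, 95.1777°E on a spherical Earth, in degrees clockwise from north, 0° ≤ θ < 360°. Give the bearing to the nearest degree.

188°

Δλ = 95.1777 − 114.8173 = -19.6396°.
θ = atan2( sin Δλ · cos φ₂ , cos φ₁ · sin φ₂ − sin φ₁ · cos φ₂ · cos Δλ )
  = atan2(-0.13330, -0.93671) = -171.901° → normalised to [0°, 360°): 188.099°.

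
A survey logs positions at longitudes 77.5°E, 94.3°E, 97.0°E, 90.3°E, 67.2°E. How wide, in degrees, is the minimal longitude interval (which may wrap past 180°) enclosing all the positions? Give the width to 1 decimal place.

29.8°

Sort the longitudes: +67.2°, +77.5°, +90.3°, +94.3°, +97.0°.
Eastward gaps between consecutive values (wrapping around): 10.3°, 12.8°, 4.0°, 2.7°, 330.2°.
Largest gap = 330.2° ⇒ minimal covering band is its complement: 360° − 330.2° = 29.8°.
Band runs from +67.2° eastward to +97.0°.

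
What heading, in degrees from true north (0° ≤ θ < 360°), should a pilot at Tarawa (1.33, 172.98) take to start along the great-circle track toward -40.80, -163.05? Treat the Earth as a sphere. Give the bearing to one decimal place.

155.3°

Δλ = -163.05 − 172.98 = -336.03°; wrapped into (−180°, 180°]: 23.97°.
θ = atan2( sin Δλ · cos φ₂ , cos φ₁ · sin φ₂ − sin φ₁ · cos φ₂ · cos Δλ )
  = atan2(0.30754, -0.66930) = 155.322° → normalised to [0°, 360°): 155.322°.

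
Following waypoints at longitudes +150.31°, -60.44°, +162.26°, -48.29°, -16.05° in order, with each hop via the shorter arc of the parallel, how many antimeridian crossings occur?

Leg 1: +150.31° → -60.44°, shortest Δλ = 149.25° (east) — crosses 180°.
Leg 2: -60.44° → +162.26°, shortest Δλ = -137.3° (west) — crosses 180°.
Leg 3: +162.26° → -48.29°, shortest Δλ = 149.45° (east) — crosses 180°.
Leg 4: -48.29° → -16.05°, shortest Δλ = 32.24° (east) — does not cross 180°.
Total crossings: 3.

3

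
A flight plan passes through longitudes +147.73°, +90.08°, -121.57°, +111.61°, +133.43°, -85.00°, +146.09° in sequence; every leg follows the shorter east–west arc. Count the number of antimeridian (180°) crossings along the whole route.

4

Leg 1: +147.73° → +90.08°, shortest Δλ = -57.65° (west) — does not cross 180°.
Leg 2: +90.08° → -121.57°, shortest Δλ = 148.35° (east) — crosses 180°.
Leg 3: -121.57° → +111.61°, shortest Δλ = -126.82° (west) — crosses 180°.
Leg 4: +111.61° → +133.43°, shortest Δλ = 21.82° (east) — does not cross 180°.
Leg 5: +133.43° → -85.00°, shortest Δλ = 141.57° (east) — crosses 180°.
Leg 6: -85.00° → +146.09°, shortest Δλ = -128.91° (west) — crosses 180°.
Total crossings: 4.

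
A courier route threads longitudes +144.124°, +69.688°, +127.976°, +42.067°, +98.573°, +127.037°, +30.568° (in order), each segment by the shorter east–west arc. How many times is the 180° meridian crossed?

0

Leg 1: +144.124° → +69.688°, shortest Δλ = -74.436° (west) — does not cross 180°.
Leg 2: +69.688° → +127.976°, shortest Δλ = 58.288° (east) — does not cross 180°.
Leg 3: +127.976° → +42.067°, shortest Δλ = -85.909° (west) — does not cross 180°.
Leg 4: +42.067° → +98.573°, shortest Δλ = 56.506° (east) — does not cross 180°.
Leg 5: +98.573° → +127.037°, shortest Δλ = 28.464° (east) — does not cross 180°.
Leg 6: +127.037° → +30.568°, shortest Δλ = -96.469° (west) — does not cross 180°.
Total crossings: 0.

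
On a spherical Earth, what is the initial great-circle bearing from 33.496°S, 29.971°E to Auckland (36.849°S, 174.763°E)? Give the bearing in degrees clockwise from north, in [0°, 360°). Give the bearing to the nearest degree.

152°

Δλ = 174.763 − 29.971 = 144.792°.
θ = atan2( sin Δλ · cos φ₂ , cos φ₁ · sin φ₂ − sin φ₁ · cos φ₂ · cos Δλ )
  = atan2(0.46136, -0.86095) = 151.814° → normalised to [0°, 360°): 151.814°.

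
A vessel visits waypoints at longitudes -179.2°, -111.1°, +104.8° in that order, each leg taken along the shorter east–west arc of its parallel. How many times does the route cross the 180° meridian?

1

Leg 1: -179.2° → -111.1°, shortest Δλ = 68.1° (east) — does not cross 180°.
Leg 2: -111.1° → +104.8°, shortest Δλ = -144.1° (west) — crosses 180°.
Total crossings: 1.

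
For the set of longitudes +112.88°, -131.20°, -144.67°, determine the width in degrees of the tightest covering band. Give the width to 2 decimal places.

Sort the longitudes: -144.67°, -131.20°, +112.88°.
Eastward gaps between consecutive values (wrapping around): 13.47°, 244.08°, 102.45°.
Largest gap = 244.08° ⇒ minimal covering band is its complement: 360° − 244.08° = 115.92°.
Band runs from +112.88° eastward to -131.20°, crossing the antimeridian.

115.92°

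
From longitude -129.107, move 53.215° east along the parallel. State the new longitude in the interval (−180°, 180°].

-75.892°

Start at -129.107°; shift +53.215° → -75.892°.
-75.892° already lies in (−180°, 180°].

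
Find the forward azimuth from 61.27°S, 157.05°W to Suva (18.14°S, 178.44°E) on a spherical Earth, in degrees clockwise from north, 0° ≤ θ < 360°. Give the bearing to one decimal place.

Δλ = 178.44 − -157.05 = 335.49°; wrapped into (−180°, 180°]: -24.51°.
θ = atan2( sin Δλ · cos φ₂ , cos φ₁ · sin φ₂ − sin φ₁ · cos φ₂ · cos Δλ )
  = atan2(-0.39423, 0.60857) = -32.935° → normalised to [0°, 360°): 327.065°.

327.1°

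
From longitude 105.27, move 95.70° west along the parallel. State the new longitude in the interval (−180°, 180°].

Start at +105.27°; shift −95.70° → +9.57°.
+9.57° already lies in (−180°, 180°].

+9.57°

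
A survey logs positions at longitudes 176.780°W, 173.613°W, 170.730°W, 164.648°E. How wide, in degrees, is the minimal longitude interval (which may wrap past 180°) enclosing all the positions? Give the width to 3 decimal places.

Sort the longitudes: -176.780°, -173.613°, -170.730°, +164.648°.
Eastward gaps between consecutive values (wrapping around): 3.167°, 2.883°, 335.378°, 18.572°.
Largest gap = 335.378° ⇒ minimal covering band is its complement: 360° − 335.378° = 24.622°.
Band runs from +164.648° eastward to -170.730°, crossing the antimeridian.

24.622°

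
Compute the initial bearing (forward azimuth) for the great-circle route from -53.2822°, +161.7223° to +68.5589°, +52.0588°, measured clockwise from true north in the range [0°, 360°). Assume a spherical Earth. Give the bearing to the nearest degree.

Δλ = 52.0588 − 161.7223 = -109.6635°.
θ = atan2( sin Δλ · cos φ₂ , cos φ₁ · sin φ₂ − sin φ₁ · cos φ₂ · cos Δλ )
  = atan2(-0.34423, 0.45790) = -36.934° → normalised to [0°, 360°): 323.066°.

323°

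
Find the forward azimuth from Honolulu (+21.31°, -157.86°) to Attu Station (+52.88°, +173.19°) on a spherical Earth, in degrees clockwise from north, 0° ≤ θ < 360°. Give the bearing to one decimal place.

332.1°

Δλ = 173.19 − -157.86 = 331.05°; wrapped into (−180°, 180°]: -28.95°.
θ = atan2( sin Δλ · cos φ₂ , cos φ₁ · sin φ₂ − sin φ₁ · cos φ₂ · cos Δλ )
  = atan2(-0.29212, 0.55094) = -27.933° → normalised to [0°, 360°): 332.067°.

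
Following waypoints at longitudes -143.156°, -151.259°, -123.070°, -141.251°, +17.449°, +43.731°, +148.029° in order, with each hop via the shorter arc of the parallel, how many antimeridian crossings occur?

0

Leg 1: -143.156° → -151.259°, shortest Δλ = -8.103° (west) — does not cross 180°.
Leg 2: -151.259° → -123.070°, shortest Δλ = 28.189° (east) — does not cross 180°.
Leg 3: -123.070° → -141.251°, shortest Δλ = -18.181° (west) — does not cross 180°.
Leg 4: -141.251° → +17.449°, shortest Δλ = 158.7° (east) — does not cross 180°.
Leg 5: +17.449° → +43.731°, shortest Δλ = 26.282° (east) — does not cross 180°.
Leg 6: +43.731° → +148.029°, shortest Δλ = 104.298° (east) — does not cross 180°.
Total crossings: 0.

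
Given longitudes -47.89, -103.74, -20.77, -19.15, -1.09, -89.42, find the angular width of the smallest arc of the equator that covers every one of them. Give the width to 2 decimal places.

102.65°

Sort the longitudes: -103.74°, -89.42°, -47.89°, -20.77°, -19.15°, -1.09°.
Eastward gaps between consecutive values (wrapping around): 14.32°, 41.53°, 27.12°, 1.62°, 18.06°, 257.35°.
Largest gap = 257.35° ⇒ minimal covering band is its complement: 360° − 257.35° = 102.65°.
Band runs from -103.74° eastward to -1.09°.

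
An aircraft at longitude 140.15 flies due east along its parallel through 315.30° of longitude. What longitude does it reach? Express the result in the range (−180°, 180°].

Start at +140.15°; shift +315.30° → +455.45°.
+455.45° lies outside (−180°, 180°]; subtract 360° → +95.45°.

+95.45°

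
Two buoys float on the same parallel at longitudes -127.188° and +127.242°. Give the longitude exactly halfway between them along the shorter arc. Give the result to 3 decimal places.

Signed shortest Δλ from -127.188° to +127.242° is -105.570°.
Midpoint longitude = -127.188° + (-105.570°)/2 = -127.188° − 52.785° = -179.973°.
(The naïve average (-127.188 + +127.242)/2 = 0.027° is on the wrong side of the globe.)

-179.973°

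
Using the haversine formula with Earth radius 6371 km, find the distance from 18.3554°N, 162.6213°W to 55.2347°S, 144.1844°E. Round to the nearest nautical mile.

5178 nmi

Δλ = 144.1844 − -162.6213 = 306.8057°; wrapped into (−180°, 180°]: -53.1943°.
Δφ = -55.2347 − 18.3554 = -73.5901°.
a = sin²(Δφ/2) + cos φ₁ · cos φ₂ · sin²(Δλ/2) = 0.467230.
c = 2·atan2(√a, √(1−a)) = 1.50521 rad → d = 6371·c ≈ 9589.69 km ≈ 5178.02 nmi.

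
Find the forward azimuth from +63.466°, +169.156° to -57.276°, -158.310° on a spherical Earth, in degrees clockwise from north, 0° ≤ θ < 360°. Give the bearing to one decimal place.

159.6°

Δλ = -158.310 − 169.156 = -327.466°; wrapped into (−180°, 180°]: 32.534°.
θ = atan2( sin Δλ · cos φ₂ , cos φ₁ · sin φ₂ − sin φ₁ · cos φ₂ · cos Δλ )
  = atan2(0.29073, -0.78358) = 159.644° → normalised to [0°, 360°): 159.644°.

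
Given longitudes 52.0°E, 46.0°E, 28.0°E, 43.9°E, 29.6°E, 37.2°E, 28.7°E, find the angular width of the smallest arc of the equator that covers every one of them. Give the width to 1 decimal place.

24.0°

Sort the longitudes: +28.0°, +28.7°, +29.6°, +37.2°, +43.9°, +46.0°, +52.0°.
Eastward gaps between consecutive values (wrapping around): 0.7°, 0.9°, 7.6°, 6.7°, 2.1°, 6.0°, 336.0°.
Largest gap = 336.0° ⇒ minimal covering band is its complement: 360° − 336.0° = 24.0°.
Band runs from +28.0° eastward to +52.0°.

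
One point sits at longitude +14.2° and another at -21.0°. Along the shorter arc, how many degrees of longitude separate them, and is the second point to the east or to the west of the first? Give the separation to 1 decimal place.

35.2° west

Raw difference: -21.0 − 14.2 = -35.2°.
Normalise into (−180°, 180°]: -35.2° stays -35.2°.
Negative ⇒ the second point lies to the west; separation 35.2°.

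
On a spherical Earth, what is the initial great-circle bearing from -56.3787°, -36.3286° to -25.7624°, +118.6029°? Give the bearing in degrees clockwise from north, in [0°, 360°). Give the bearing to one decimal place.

157.5°

Δλ = 118.6029 − -36.3286 = 154.9315°.
θ = atan2( sin Δλ · cos φ₂ , cos φ₁ · sin φ₂ − sin φ₁ · cos φ₂ · cos Δλ )
  = atan2(0.38159, -0.91996) = 157.472° → normalised to [0°, 360°): 157.472°.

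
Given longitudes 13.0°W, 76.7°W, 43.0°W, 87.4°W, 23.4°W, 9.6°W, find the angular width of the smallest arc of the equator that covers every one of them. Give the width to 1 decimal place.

Sort the longitudes: -87.4°, -76.7°, -43.0°, -23.4°, -13.0°, -9.6°.
Eastward gaps between consecutive values (wrapping around): 10.7°, 33.7°, 19.6°, 10.4°, 3.4°, 282.2°.
Largest gap = 282.2° ⇒ minimal covering band is its complement: 360° − 282.2° = 77.8°.
Band runs from -87.4° eastward to -9.6°.

77.8°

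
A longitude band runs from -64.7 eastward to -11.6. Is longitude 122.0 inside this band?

No

Band width going east from -64.7° to -11.6°: ((-11.6 − -64.7) mod 360) = 53.1°.
Offset of +122.0° east of the west edge: ((122.0 − -64.7) mod 360) = 186.7°.
186.7° > 53.1° ⇒ outside.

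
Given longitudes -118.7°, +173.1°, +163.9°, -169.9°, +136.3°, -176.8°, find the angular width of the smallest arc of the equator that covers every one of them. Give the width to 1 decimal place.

105.0°

Sort the longitudes: -176.8°, -169.9°, -118.7°, +136.3°, +163.9°, +173.1°.
Eastward gaps between consecutive values (wrapping around): 6.9°, 51.2°, 255.0°, 27.6°, 9.2°, 10.1°.
Largest gap = 255.0° ⇒ minimal covering band is its complement: 360° − 255.0° = 105.0°.
Band runs from +136.3° eastward to -118.7°, crossing the antimeridian.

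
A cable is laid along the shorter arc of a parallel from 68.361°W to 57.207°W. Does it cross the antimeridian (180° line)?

Signed shortest Δλ = ((-57.207 − -68.361 + 180) mod 360) − 180 = 11.154°.
Going east by 11.154° from -68.361° reaches -57.207° without touching 180°.

No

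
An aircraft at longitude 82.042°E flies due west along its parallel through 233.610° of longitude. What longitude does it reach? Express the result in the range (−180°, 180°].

151.568°W

Start at +82.042°; shift −233.610° → -151.568°.
-151.568° already lies in (−180°, 180°].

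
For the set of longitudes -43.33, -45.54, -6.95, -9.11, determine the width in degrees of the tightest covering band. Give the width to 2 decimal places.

38.59°

Sort the longitudes: -45.54°, -43.33°, -9.11°, -6.95°.
Eastward gaps between consecutive values (wrapping around): 2.21°, 34.22°, 2.16°, 321.41°.
Largest gap = 321.41° ⇒ minimal covering band is its complement: 360° − 321.41° = 38.59°.
Band runs from -45.54° eastward to -6.95°.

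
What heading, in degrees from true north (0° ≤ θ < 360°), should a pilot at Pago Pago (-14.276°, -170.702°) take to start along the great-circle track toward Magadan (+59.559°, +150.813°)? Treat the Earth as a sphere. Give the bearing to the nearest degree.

Δλ = 150.813 − -170.702 = 321.515°; wrapped into (−180°, 180°]: -38.485°.
θ = atan2( sin Δλ · cos φ₂ , cos φ₁ · sin φ₂ − sin φ₁ · cos φ₂ · cos Δλ )
  = atan2(-0.31529, 0.93332) = -18.666° → normalised to [0°, 360°): 341.334°.

341°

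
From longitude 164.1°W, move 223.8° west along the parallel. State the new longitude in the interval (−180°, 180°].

27.9°W

Start at -164.1°; shift −223.8° → -387.9°.
-387.9° lies outside (−180°, 180°]; add 360° → -27.9°.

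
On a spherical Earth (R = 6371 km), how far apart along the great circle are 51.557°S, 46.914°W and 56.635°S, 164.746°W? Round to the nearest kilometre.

6712 km

Δλ = -164.746 − -46.914 = -117.832°.
Δφ = -56.635 − -51.557 = -5.078°.
a = sin²(Δφ/2) + cos φ₁ · cos φ₂ · sin²(Δλ/2) = 0.252752.
c = 2·atan2(√a, √(1−a)) = 1.05354 rad → d = 6371·c ≈ 6712.12 km.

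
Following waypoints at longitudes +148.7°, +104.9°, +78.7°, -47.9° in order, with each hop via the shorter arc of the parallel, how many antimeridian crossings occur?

Leg 1: +148.7° → +104.9°, shortest Δλ = -43.8° (west) — does not cross 180°.
Leg 2: +104.9° → +78.7°, shortest Δλ = -26.2° (west) — does not cross 180°.
Leg 3: +78.7° → -47.9°, shortest Δλ = -126.6° (west) — does not cross 180°.
Total crossings: 0.

0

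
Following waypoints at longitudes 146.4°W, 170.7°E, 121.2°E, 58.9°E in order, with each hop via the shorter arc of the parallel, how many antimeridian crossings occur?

1

Leg 1: -146.4° → +170.7°, shortest Δλ = -42.9° (west) — crosses 180°.
Leg 2: +170.7° → +121.2°, shortest Δλ = -49.5° (west) — does not cross 180°.
Leg 3: +121.2° → +58.9°, shortest Δλ = -62.3° (west) — does not cross 180°.
Total crossings: 1.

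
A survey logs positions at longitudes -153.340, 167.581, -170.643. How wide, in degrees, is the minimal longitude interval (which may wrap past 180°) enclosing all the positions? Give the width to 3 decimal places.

39.079°

Sort the longitudes: -170.643°, -153.340°, +167.581°.
Eastward gaps between consecutive values (wrapping around): 17.303°, 320.921°, 21.776°.
Largest gap = 320.921° ⇒ minimal covering band is its complement: 360° − 320.921° = 39.079°.
Band runs from +167.581° eastward to -153.340°, crossing the antimeridian.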